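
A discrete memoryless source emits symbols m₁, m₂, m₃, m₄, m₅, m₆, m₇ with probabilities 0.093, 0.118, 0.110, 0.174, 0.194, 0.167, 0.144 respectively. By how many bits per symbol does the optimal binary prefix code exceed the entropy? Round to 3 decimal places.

0.041 bits

Entropy H = −Σ p log₂ p ≈ 2.7645 bits.
Huffman merges: 93/1000+11/100→203/1000; 59/500+18/125→131/500; 167/1000+87/500→341/1000; 97/500+203/1000→397/1000; 131/500+341/1000→603/1000; 397/1000+603/1000→1. L = 1403/500 ≈ 2.8060.
L − H = 2.8060 − 2.7645 = 0.041 bits.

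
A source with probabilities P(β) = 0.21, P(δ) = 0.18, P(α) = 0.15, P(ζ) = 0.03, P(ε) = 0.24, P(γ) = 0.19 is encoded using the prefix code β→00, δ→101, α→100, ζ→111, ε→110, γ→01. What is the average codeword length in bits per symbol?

2.6 bits/symbol

L̄ = Σ pᵢ·ℓᵢ = 0.21·2 + 0.18·3 + 0.15·3 + 0.03·3 + 0.24·3 + 0.19·2 = 2.6 bits/symbol.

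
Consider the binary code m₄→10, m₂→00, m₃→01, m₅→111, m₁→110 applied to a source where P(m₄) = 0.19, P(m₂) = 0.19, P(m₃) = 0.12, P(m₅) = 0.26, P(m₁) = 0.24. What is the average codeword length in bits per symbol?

2.5 bits/symbol

L̄ = Σ pᵢ·ℓᵢ = 0.19·2 + 0.19·2 + 0.12·2 + 0.26·3 + 0.24·3 = 2.5 bits/symbol.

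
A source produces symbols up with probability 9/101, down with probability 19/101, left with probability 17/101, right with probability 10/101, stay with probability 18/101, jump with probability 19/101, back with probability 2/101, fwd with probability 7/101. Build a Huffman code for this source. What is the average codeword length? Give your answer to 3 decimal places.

Repeatedly combine the two least-probable nodes; the expected code length is the sum of the merged weights.
merge 2/101 + 7/101 → 9/101
merge 9/101 + 9/101 → 18/101
merge 10/101 + 17/101 → 27/101
merge 18/101 + 18/101 → 36/101
merge 19/101 + 19/101 → 38/101
merge 27/101 + 36/101 → 63/101
merge 38/101 + 63/101 → 1
L = 9/101 + 18/101 + 27/101 + 36/101 + 38/101 + 63/101 + 1 = 292/101 ≈ 2.891 bits/symbol.

2.891 bits/symbol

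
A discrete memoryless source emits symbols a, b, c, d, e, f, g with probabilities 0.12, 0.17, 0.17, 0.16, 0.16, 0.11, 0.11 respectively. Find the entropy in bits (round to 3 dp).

2.783 bits

H = −Σ pᵢ log₂ pᵢ.
−0.12·log₂(0.12) = 0.3671
−0.17·log₂(0.17) = 0.4346
−0.17·log₂(0.17) = 0.4346
−0.16·log₂(0.16) = 0.4230
−0.16·log₂(0.16) = 0.4230
−0.11·log₂(0.11) = 0.3503
−0.11·log₂(0.11) = 0.3503
Sum ≈ 2.7828 → 2.783 bits.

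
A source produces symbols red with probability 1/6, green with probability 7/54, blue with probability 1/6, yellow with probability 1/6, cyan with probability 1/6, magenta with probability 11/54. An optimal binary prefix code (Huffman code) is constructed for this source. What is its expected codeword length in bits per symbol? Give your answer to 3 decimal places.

2.630 bits/symbol

Repeatedly combine the two least-probable nodes; the expected code length is the sum of the merged weights.
merge 7/54 + 1/6 → 8/27
merge 1/6 + 1/6 → 1/3
merge 1/6 + 11/54 → 10/27
merge 8/27 + 1/3 → 17/27
merge 10/27 + 17/27 → 1
L = 8/27 + 1/3 + 10/27 + 17/27 + 1 = 71/27 ≈ 2.630 bits/symbol.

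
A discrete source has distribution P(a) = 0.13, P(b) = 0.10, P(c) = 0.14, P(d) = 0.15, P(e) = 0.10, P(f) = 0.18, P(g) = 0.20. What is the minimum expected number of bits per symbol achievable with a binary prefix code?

2.8 bits/symbol

Repeatedly combine the two least-probable nodes; the expected code length is the sum of the merged weights.
merge 1/10 + 1/10 → 1/5
merge 13/100 + 7/50 → 27/100
merge 3/20 + 9/50 → 33/100
merge 1/5 + 1/5 → 2/5
merge 27/100 + 33/100 → 3/5
merge 2/5 + 3/5 → 1
L = 1/5 + 27/100 + 33/100 + 2/5 + 3/5 + 1 = 14/5 = 2.8 bits/symbol.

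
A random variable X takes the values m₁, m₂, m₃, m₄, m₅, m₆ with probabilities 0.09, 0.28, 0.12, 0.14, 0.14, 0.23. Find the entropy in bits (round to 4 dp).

H = −Σ pᵢ log₂ pᵢ.
−0.09·log₂(0.09) = 0.3127
−0.28·log₂(0.28) = 0.5142
−0.12·log₂(0.12) = 0.3671
−0.14·log₂(0.14) = 0.3971
−0.14·log₂(0.14) = 0.3971
−0.23·log₂(0.23) = 0.4877
Sum ≈ 2.4758 → 2.4758 bits.

2.4758 bits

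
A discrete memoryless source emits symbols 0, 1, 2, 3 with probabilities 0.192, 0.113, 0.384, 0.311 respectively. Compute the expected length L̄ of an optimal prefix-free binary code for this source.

1.921 bits/symbol

Repeatedly combine the two least-probable nodes; the expected code length is the sum of the merged weights.
merge 113/1000 + 24/125 → 61/200
merge 61/200 + 311/1000 → 77/125
merge 48/125 + 77/125 → 1
L = 61/200 + 77/125 + 1 = 1921/1000 = 1.921 bits/symbol.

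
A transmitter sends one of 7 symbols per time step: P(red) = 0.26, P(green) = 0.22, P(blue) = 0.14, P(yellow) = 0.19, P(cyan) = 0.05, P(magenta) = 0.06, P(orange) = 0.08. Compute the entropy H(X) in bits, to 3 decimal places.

H = −Σ pᵢ log₂ pᵢ.
−0.26·log₂(0.26) = 0.5053
−0.22·log₂(0.22) = 0.4806
−0.14·log₂(0.14) = 0.3971
−0.19·log₂(0.19) = 0.4552
−0.05·log₂(0.05) = 0.2161
−0.06·log₂(0.06) = 0.2435
−0.08·log₂(0.08) = 0.2915
Sum ≈ 2.5893 → 2.589 bits.

2.589 bits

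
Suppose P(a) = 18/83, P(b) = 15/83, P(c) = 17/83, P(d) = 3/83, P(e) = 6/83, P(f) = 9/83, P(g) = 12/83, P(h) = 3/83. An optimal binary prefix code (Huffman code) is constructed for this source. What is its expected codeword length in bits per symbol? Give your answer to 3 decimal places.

2.795 bits/symbol

Repeatedly combine the two least-probable nodes; the expected code length is the sum of the merged weights.
merge 3/83 + 3/83 → 6/83
merge 6/83 + 6/83 → 12/83
merge 9/83 + 12/83 → 21/83
merge 12/83 + 15/83 → 27/83
merge 17/83 + 18/83 → 35/83
merge 21/83 + 27/83 → 48/83
merge 35/83 + 48/83 → 1
L = 6/83 + 12/83 + 21/83 + 27/83 + 35/83 + 48/83 + 1 = 232/83 ≈ 2.795 bits/symbol.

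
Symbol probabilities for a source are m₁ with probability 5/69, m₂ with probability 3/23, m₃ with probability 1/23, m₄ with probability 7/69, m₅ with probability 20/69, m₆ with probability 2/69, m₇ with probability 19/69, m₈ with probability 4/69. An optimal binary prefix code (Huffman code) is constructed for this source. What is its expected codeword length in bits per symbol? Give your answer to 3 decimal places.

Repeatedly combine the two least-probable nodes; the expected code length is the sum of the merged weights.
merge 2/69 + 1/23 → 5/69
merge 4/69 + 5/69 → 3/23
merge 5/69 + 7/69 → 4/23
merge 3/23 + 3/23 → 6/23
merge 4/23 + 6/23 → 10/23
merge 19/69 + 20/69 → 13/23
merge 10/23 + 13/23 → 1
L = 5/69 + 3/23 + 4/23 + 6/23 + 10/23 + 13/23 + 1 = 182/69 ≈ 2.638 bits/symbol.

2.638 bits/symbol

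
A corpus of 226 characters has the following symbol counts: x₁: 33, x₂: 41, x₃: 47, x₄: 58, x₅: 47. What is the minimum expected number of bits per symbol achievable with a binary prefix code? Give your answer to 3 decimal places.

2.327 bits/symbol

Probabilities are the counts divided by 226.
Repeatedly combine the two least-probable nodes; the expected code length is the sum of the merged weights.
merge 33/226 + 41/226 → 37/113
merge 47/226 + 47/226 → 47/113
merge 29/113 + 37/113 → 66/113
merge 47/113 + 66/113 → 1
L = 37/113 + 47/113 + 66/113 + 1 = 263/113 ≈ 2.327 bits/symbol.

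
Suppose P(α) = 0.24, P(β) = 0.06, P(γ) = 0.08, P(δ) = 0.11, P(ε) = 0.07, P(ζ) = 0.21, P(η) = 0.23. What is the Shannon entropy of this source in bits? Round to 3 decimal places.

2.609 bits

H = −Σ pᵢ log₂ pᵢ.
−0.24·log₂(0.24) = 0.4941
−0.06·log₂(0.06) = 0.2435
−0.08·log₂(0.08) = 0.2915
−0.11·log₂(0.11) = 0.3503
−0.07·log₂(0.07) = 0.2686
−0.21·log₂(0.21) = 0.4728
−0.23·log₂(0.23) = 0.4877
Sum ≈ 2.6085 → 2.609 bits.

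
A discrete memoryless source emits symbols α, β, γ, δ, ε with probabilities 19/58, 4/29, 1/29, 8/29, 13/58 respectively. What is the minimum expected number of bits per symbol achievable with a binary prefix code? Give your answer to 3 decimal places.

2.172 bits/symbol

Repeatedly combine the two least-probable nodes; the expected code length is the sum of the merged weights.
merge 1/29 + 4/29 → 5/29
merge 5/29 + 13/58 → 23/58
merge 8/29 + 19/58 → 35/58
merge 23/58 + 35/58 → 1
L = 5/29 + 23/58 + 35/58 + 1 = 63/29 ≈ 2.172 bits/symbol.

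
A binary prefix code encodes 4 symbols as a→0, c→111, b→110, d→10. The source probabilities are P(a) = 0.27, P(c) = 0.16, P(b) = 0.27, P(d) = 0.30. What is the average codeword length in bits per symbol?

L̄ = Σ pᵢ·ℓᵢ = 0.27·1 + 0.16·3 + 0.27·3 + 0.30·2 = 2.16 bits/symbol.

2.16 bits/symbol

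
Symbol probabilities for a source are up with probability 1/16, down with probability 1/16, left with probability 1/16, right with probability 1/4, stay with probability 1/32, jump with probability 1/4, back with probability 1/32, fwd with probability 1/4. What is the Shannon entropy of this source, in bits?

2.5625 bits

Each probability is a power of 1/2, so log₂(1/p) is an integer.
H = Σ p·log₂(1/p) = 1/16·4 + 1/16·4 + 1/16·4 + 1/4·2 + 1/32·5 + 1/4·2 + 1/32·5 + 1/4·2 = 2.5625 bits.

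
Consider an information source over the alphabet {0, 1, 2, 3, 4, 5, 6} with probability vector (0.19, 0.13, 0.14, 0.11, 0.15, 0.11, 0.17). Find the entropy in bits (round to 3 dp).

2.781 bits

H = −Σ pᵢ log₂ pᵢ.
−0.19·log₂(0.19) = 0.4552
−0.13·log₂(0.13) = 0.3826
−0.14·log₂(0.14) = 0.3971
−0.11·log₂(0.11) = 0.3503
−0.15·log₂(0.15) = 0.4105
−0.11·log₂(0.11) = 0.3503
−0.17·log₂(0.17) = 0.4346
Sum ≈ 2.7807 → 2.781 bits.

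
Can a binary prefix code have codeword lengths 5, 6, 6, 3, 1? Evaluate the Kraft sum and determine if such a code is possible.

0.6875; yes

With common denominator 2^6 = 64: Σ 2^(−ℓᵢ) = 2/64 + 1/64 + 1/64 + 8/64 + 32/64 = 44/64 = 0.6875.
Kraft's inequality requires Σ ≤ 1; here Σ = 0.6875 ≤ 1, so such a prefix code exists.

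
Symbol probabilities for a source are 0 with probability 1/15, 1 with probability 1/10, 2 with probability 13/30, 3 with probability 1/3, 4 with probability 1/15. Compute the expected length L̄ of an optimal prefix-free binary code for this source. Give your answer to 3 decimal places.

Repeatedly combine the two least-probable nodes; the expected code length is the sum of the merged weights.
merge 1/15 + 1/15 → 2/15
merge 1/10 + 2/15 → 7/30
merge 7/30 + 1/3 → 17/30
merge 13/30 + 17/30 → 1
L = 2/15 + 7/30 + 17/30 + 1 = 29/15 ≈ 1.933 bits/symbol.

1.933 bits/symbol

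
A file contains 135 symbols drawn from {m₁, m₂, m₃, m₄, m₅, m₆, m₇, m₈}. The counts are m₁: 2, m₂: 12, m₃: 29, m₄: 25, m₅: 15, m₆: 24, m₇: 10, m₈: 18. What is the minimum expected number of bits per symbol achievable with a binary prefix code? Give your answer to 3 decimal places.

2.867 bits/symbol

Probabilities are the counts divided by 135.
Repeatedly combine the two least-probable nodes; the expected code length is the sum of the merged weights.
merge 2/135 + 2/27 → 4/45
merge 4/45 + 4/45 → 8/45
merge 1/9 + 2/15 → 11/45
merge 8/45 + 8/45 → 16/45
merge 5/27 + 29/135 → 2/5
merge 11/45 + 16/45 → 3/5
merge 2/5 + 3/5 → 1
L = 4/45 + 8/45 + 11/45 + 16/45 + 2/5 + 3/5 + 1 = 43/15 ≈ 2.867 bits/symbol.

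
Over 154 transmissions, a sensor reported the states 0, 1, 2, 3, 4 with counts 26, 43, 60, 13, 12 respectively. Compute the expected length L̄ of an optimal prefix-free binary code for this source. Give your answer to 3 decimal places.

2.104 bits/symbol

Probabilities are the counts divided by 154.
Repeatedly combine the two least-probable nodes; the expected code length is the sum of the merged weights.
merge 6/77 + 13/154 → 25/154
merge 25/154 + 13/77 → 51/154
merge 43/154 + 51/154 → 47/77
merge 30/77 + 47/77 → 1
L = 25/154 + 51/154 + 47/77 + 1 = 162/77 ≈ 2.104 bits/symbol.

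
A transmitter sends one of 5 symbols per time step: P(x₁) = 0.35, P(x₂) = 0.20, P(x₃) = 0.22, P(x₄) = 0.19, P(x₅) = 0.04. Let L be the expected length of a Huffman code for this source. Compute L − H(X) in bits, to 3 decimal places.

Entropy H = −Σ p log₂ p ≈ 2.1160 bits.
Huffman merges: 1/25+19/100→23/100; 1/5+11/50→21/50; 23/100+7/20→29/50; 21/50+29/50→1. L = 223/100 ≈ 2.2300.
L − H = 2.2300 − 2.1160 = 0.114 bits.

0.114 bits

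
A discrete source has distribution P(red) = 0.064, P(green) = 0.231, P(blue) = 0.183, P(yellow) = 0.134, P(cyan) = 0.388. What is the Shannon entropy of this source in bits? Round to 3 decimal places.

H = −Σ pᵢ log₂ pᵢ.
−0.064·log₂(0.064) = 0.2538
−0.231·log₂(0.231) = 0.4883
−0.183·log₂(0.183) = 0.4484
−0.134·log₂(0.134) = 0.3886
−0.388·log₂(0.388) = 0.5300
Sum ≈ 2.1090 → 2.109 bits.

2.109 bits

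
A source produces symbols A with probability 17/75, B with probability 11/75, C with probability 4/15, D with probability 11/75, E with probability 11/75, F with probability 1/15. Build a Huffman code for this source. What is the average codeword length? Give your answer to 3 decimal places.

2.507 bits/symbol

Repeatedly combine the two least-probable nodes; the expected code length is the sum of the merged weights.
merge 1/15 + 11/75 → 16/75
merge 11/75 + 11/75 → 22/75
merge 16/75 + 17/75 → 11/25
merge 4/15 + 22/75 → 14/25
merge 11/25 + 14/25 → 1
L = 16/75 + 22/75 + 11/25 + 14/25 + 1 = 188/75 ≈ 2.507 bits/symbol.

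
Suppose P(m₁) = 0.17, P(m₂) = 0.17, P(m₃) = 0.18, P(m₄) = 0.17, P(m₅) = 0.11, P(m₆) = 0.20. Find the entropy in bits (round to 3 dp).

2.564 bits

H = −Σ pᵢ log₂ pᵢ.
−0.17·log₂(0.17) = 0.4346
−0.17·log₂(0.17) = 0.4346
−0.18·log₂(0.18) = 0.4453
−0.17·log₂(0.17) = 0.4346
−0.11·log₂(0.11) = 0.3503
−0.20·log₂(0.20) = 0.4644
Sum ≈ 2.5637 → 2.564 bits.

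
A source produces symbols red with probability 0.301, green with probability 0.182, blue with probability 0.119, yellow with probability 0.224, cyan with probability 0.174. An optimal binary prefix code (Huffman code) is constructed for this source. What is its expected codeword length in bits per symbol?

Repeatedly combine the two least-probable nodes; the expected code length is the sum of the merged weights.
merge 119/1000 + 87/500 → 293/1000
merge 91/500 + 28/125 → 203/500
merge 293/1000 + 301/1000 → 297/500
merge 203/500 + 297/500 → 1
L = 293/1000 + 203/500 + 297/500 + 1 = 2293/1000 = 2.293 bits/symbol.

2.293 bits/symbol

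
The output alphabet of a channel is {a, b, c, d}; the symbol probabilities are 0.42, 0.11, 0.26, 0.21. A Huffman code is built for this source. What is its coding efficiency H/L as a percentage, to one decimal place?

97.6%

Entropy H = −Σ p log₂ p ≈ 1.8540 bits.
Huffman merges: 11/100+21/100→8/25; 13/50+8/25→29/50; 21/50+29/50→1. L = 19/10 ≈ 1.9000.
Efficiency = H/L = 1.8540/1.9000 = 97.6%.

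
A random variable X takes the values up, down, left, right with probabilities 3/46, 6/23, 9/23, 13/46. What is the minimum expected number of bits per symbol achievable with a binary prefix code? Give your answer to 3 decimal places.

Repeatedly combine the two least-probable nodes; the expected code length is the sum of the merged weights.
merge 3/46 + 6/23 → 15/46
merge 13/46 + 15/46 → 14/23
merge 9/23 + 14/23 → 1
L = 15/46 + 14/23 + 1 = 89/46 ≈ 1.935 bits/symbol.

1.935 bits/symbol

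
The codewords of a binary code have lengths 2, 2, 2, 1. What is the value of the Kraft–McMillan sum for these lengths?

1.25

With common denominator 2^2 = 4: Σ 2^(−ℓᵢ) = 1/4 + 1/4 + 1/4 + 2/4 = 5/4 = 1.25.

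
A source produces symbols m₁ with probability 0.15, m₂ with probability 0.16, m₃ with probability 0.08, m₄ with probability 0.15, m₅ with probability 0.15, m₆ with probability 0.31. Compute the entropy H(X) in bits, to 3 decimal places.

H = −Σ pᵢ log₂ pᵢ.
−0.15·log₂(0.15) = 0.4105
−0.16·log₂(0.16) = 0.4230
−0.08·log₂(0.08) = 0.2915
−0.15·log₂(0.15) = 0.4105
−0.15·log₂(0.15) = 0.4105
−0.31·log₂(0.31) = 0.5238
Sum ≈ 2.4700 → 2.470 bits.

2.470 bits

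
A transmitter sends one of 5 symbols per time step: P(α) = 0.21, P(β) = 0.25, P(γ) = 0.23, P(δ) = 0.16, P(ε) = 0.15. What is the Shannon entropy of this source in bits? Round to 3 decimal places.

H = −Σ pᵢ log₂ pᵢ.
−0.21·log₂(0.21) = 0.4728
−0.25·log₂(0.25) = 0.5000
−0.23·log₂(0.23) = 0.4877
−0.16·log₂(0.16) = 0.4230
−0.15·log₂(0.15) = 0.4105
Sum ≈ 2.2941 → 2.294 bits.

2.294 bits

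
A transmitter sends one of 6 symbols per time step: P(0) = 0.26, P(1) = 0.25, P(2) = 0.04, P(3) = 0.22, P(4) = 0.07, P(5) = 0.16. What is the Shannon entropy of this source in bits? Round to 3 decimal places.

H = −Σ pᵢ log₂ pᵢ.
−0.26·log₂(0.26) = 0.5053
−0.25·log₂(0.25) = 0.5000
−0.04·log₂(0.04) = 0.1858
−0.22·log₂(0.22) = 0.4806
−0.07·log₂(0.07) = 0.2686
−0.16·log₂(0.16) = 0.4230
Sum ≈ 2.3632 → 2.363 bits.

2.363 bits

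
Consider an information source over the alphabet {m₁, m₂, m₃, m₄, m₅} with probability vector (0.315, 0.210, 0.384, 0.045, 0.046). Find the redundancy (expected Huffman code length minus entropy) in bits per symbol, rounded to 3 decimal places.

Entropy H = −Σ p log₂ p ≈ 1.9337 bits.
Huffman merges: 9/200+23/500→91/1000; 91/1000+21/100→301/1000; 301/1000+63/200→77/125; 48/125+77/125→1. L = 251/125 ≈ 2.0080.
L − H = 2.0080 − 1.9337 = 0.074 bits.

0.074 bits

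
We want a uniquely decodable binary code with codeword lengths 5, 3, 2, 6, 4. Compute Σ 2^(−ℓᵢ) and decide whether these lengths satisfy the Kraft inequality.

0.484375; yes

With common denominator 2^6 = 64: Σ 2^(−ℓᵢ) = 2/64 + 8/64 + 16/64 + 1/64 + 4/64 = 31/64 = 0.484375.
Kraft's inequality requires Σ ≤ 1; here Σ = 0.484375 ≤ 1, so such a prefix code exists.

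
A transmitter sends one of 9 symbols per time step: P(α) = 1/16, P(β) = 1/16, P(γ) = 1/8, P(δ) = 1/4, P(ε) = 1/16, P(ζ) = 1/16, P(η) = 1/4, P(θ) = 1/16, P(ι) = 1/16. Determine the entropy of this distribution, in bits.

2.875 bits

Each probability is a power of 1/2, so log₂(1/p) is an integer.
H = Σ p·log₂(1/p) = 1/16·4 + 1/16·4 + 1/8·3 + 1/4·2 + 1/16·4 + 1/16·4 + 1/4·2 + 1/16·4 + 1/16·4 = 2.875 bits.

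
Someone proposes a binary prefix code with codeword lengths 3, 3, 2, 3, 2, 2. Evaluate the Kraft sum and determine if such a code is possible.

With common denominator 2^3 = 8: Σ 2^(−ℓᵢ) = 1/8 + 1/8 + 2/8 + 1/8 + 2/8 + 2/8 = 9/8 = 1.125.
Kraft's inequality requires Σ ≤ 1; here Σ = 1.125 > 1, so no such prefix code exists.

1.125; no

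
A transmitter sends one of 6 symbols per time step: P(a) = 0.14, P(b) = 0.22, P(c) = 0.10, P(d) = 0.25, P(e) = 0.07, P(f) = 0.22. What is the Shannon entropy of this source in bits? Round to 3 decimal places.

H = −Σ pᵢ log₂ pᵢ.
−0.14·log₂(0.14) = 0.3971
−0.22·log₂(0.22) = 0.4806
−0.10·log₂(0.10) = 0.3322
−0.25·log₂(0.25) = 0.5000
−0.07·log₂(0.07) = 0.2686
−0.22·log₂(0.22) = 0.4806
Sum ≈ 2.4590 → 2.459 bits.

2.459 bits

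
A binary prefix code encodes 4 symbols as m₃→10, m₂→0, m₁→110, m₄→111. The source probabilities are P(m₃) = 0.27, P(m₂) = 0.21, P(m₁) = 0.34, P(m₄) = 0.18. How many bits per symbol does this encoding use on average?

L̄ = Σ pᵢ·ℓᵢ = 0.27·2 + 0.21·1 + 0.34·3 + 0.18·3 = 2.31 bits/symbol.

2.31 bits/symbol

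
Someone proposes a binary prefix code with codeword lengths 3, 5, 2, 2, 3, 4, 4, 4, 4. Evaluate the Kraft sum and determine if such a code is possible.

1.03125; no

With common denominator 2^5 = 32: Σ 2^(−ℓᵢ) = 4/32 + 1/32 + 8/32 + 8/32 + 4/32 + 2/32 + 2/32 + 2/32 + 2/32 = 33/32 = 1.03125.
Kraft's inequality requires Σ ≤ 1; here Σ = 1.03125 > 1, so no such prefix code exists.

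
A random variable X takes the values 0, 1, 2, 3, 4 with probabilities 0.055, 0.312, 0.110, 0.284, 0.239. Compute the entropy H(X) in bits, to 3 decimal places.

2.114 bits

H = −Σ pᵢ log₂ pᵢ.
−0.055·log₂(0.055) = 0.2301
−0.312·log₂(0.312) = 0.5243
−0.110·log₂(0.110) = 0.3503
−0.284·log₂(0.284) = 0.5158
−0.239·log₂(0.239) = 0.4935
Sum ≈ 2.1140 → 2.114 bits.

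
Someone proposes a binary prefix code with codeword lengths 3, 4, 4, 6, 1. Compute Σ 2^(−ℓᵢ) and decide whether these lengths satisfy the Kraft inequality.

With common denominator 2^6 = 64: Σ 2^(−ℓᵢ) = 8/64 + 4/64 + 4/64 + 1/64 + 32/64 = 49/64 = 0.765625.
Kraft's inequality requires Σ ≤ 1; here Σ = 0.765625 ≤ 1, so such a prefix code exists.

0.765625; yes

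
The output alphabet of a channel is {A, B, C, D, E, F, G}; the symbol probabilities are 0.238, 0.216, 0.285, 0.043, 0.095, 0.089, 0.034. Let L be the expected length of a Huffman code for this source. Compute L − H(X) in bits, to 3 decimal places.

0.023 bits

Entropy H = −Σ p log₂ p ≈ 2.4809 bits.
Huffman merges: 17/500+43/1000→77/1000; 77/1000+89/1000→83/500; 19/200+83/500→261/1000; 27/125+119/500→227/500; 261/1000+57/200→273/500; 227/500+273/500→1. L = 313/125 ≈ 2.5040.
L − H = 2.5040 − 2.4809 = 0.023 bits.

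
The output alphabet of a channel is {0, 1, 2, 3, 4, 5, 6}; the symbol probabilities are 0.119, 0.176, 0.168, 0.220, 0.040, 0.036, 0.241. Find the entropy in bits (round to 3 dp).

2.573 bits

H = −Σ pᵢ log₂ pᵢ.
−0.119·log₂(0.119) = 0.3654
−0.176·log₂(0.176) = 0.4411
−0.168·log₂(0.168) = 0.4323
−0.220·log₂(0.220) = 0.4806
−0.040·log₂(0.040) = 0.1858
−0.036·log₂(0.036) = 0.1727
−0.241·log₂(0.241) = 0.4947
Sum ≈ 2.5726 → 2.573 bits.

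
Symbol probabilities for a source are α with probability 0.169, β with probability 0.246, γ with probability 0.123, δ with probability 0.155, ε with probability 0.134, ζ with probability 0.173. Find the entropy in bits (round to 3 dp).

H = −Σ pᵢ log₂ pᵢ.
−0.169·log₂(0.169) = 0.4335
−0.246·log₂(0.246) = 0.4977
−0.123·log₂(0.123) = 0.3719
−0.155·log₂(0.155) = 0.4169
−0.134·log₂(0.134) = 0.3886
−0.173·log₂(0.173) = 0.4379
Sum ≈ 2.5464 → 2.546 bits.

2.546 bits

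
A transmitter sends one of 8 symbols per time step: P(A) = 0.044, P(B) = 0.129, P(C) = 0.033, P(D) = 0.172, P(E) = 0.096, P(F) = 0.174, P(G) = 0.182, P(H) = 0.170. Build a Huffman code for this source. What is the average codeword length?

Repeatedly combine the two least-probable nodes; the expected code length is the sum of the merged weights.
merge 33/1000 + 11/250 → 77/1000
merge 77/1000 + 12/125 → 173/1000
merge 129/1000 + 17/100 → 299/1000
merge 43/250 + 173/1000 → 69/200
merge 87/500 + 91/500 → 89/250
merge 299/1000 + 69/200 → 161/250
merge 89/250 + 161/250 → 1
L = 77/1000 + 173/1000 + 299/1000 + 69/200 + 89/250 + 161/250 + 1 = 1447/500 = 2.894 bits/symbol.

2.894 bits/symbol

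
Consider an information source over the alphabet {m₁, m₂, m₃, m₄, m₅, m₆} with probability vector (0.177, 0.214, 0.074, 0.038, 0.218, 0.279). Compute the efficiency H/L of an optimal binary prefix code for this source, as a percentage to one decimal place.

Entropy H = −Σ p log₂ p ≈ 2.3683 bits.
Huffman merges: 19/500+37/500→14/125; 14/125+177/1000→289/1000; 107/500+109/500→54/125; 279/1000+289/1000→71/125; 54/125+71/125→1. L = 2401/1000 ≈ 2.4010.
Efficiency = H/L = 2.3683/2.4010 = 98.6%.

98.6%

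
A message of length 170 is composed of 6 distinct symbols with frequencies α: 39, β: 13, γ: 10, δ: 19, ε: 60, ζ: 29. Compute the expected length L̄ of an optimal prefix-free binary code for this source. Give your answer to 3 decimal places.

Probabilities are the counts divided by 170.
Repeatedly combine the two least-probable nodes; the expected code length is the sum of the merged weights.
merge 1/17 + 13/170 → 23/170
merge 19/170 + 23/170 → 21/85
merge 29/170 + 39/170 → 2/5
merge 21/85 + 6/17 → 3/5
merge 2/5 + 3/5 → 1
L = 23/170 + 21/85 + 2/5 + 3/5 + 1 = 81/34 ≈ 2.382 bits/symbol.

2.382 bits/symbol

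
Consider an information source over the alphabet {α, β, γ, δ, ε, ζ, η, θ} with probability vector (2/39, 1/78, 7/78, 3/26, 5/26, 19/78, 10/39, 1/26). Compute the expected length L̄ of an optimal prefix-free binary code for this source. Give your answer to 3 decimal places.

2.654 bits/symbol

Repeatedly combine the two least-probable nodes; the expected code length is the sum of the merged weights.
merge 1/78 + 1/26 → 2/39
merge 2/39 + 2/39 → 4/39
merge 7/78 + 4/39 → 5/26
merge 3/26 + 5/26 → 4/13
merge 5/26 + 19/78 → 17/39
merge 10/39 + 4/13 → 22/39
merge 17/39 + 22/39 → 1
L = 2/39 + 4/39 + 5/26 + 4/13 + 17/39 + 22/39 + 1 = 69/26 ≈ 2.654 bits/symbol.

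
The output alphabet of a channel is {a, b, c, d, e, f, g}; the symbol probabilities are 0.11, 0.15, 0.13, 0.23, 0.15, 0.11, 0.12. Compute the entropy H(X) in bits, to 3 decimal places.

2.759 bits

H = −Σ pᵢ log₂ pᵢ.
−0.11·log₂(0.11) = 0.3503
−0.15·log₂(0.15) = 0.4105
−0.13·log₂(0.13) = 0.3826
−0.23·log₂(0.23) = 0.4877
−0.15·log₂(0.15) = 0.4105
−0.11·log₂(0.11) = 0.3503
−0.12·log₂(0.12) = 0.3671
Sum ≈ 2.7590 → 2.759 bits.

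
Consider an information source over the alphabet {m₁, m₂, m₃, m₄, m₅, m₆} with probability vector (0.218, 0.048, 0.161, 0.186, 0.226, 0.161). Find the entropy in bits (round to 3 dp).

H = −Σ pᵢ log₂ pᵢ.
−0.218·log₂(0.218) = 0.4791
−0.048·log₂(0.048) = 0.2103
−0.161·log₂(0.161) = 0.4242
−0.186·log₂(0.186) = 0.4514
−0.226·log₂(0.226) = 0.4849
−0.161·log₂(0.161) = 0.4242
Sum ≈ 2.4740 → 2.474 bits.

2.474 bits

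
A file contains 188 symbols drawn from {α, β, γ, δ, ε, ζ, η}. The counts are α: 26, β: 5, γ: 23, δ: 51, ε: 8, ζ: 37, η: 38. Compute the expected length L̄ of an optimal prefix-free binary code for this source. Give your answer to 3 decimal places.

2.590 bits/symbol

Probabilities are the counts divided by 188.
Repeatedly combine the two least-probable nodes; the expected code length is the sum of the merged weights.
merge 5/188 + 2/47 → 13/188
merge 13/188 + 23/188 → 9/47
merge 13/94 + 9/47 → 31/94
merge 37/188 + 19/94 → 75/188
merge 51/188 + 31/94 → 113/188
merge 75/188 + 113/188 → 1
L = 13/188 + 9/47 + 31/94 + 75/188 + 113/188 + 1 = 487/188 ≈ 2.590 bits/symbol.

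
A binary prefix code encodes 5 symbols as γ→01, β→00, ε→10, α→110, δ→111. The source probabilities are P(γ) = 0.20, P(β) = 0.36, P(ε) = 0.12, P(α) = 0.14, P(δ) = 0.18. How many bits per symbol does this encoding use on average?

L̄ = Σ pᵢ·ℓᵢ = 0.20·2 + 0.36·2 + 0.12·2 + 0.14·3 + 0.18·3 = 2.32 bits/symbol.

2.32 bits/symbol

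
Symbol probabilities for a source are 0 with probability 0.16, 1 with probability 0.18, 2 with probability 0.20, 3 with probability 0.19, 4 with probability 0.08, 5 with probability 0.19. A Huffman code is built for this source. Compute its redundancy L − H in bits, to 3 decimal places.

Entropy H = −Σ p log₂ p ≈ 2.5347 bits.
Huffman merges: 2/25+4/25→6/25; 9/50+19/100→37/100; 19/100+1/5→39/100; 6/25+37/100→61/100; 39/100+61/100→1. L = 261/100 ≈ 2.6100.
L − H = 2.6100 − 2.5347 = 0.075 bits.

0.075 bits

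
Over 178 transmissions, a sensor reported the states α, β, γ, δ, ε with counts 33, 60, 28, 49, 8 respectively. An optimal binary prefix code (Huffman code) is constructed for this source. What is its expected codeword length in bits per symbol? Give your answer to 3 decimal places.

2.202 bits/symbol

Probabilities are the counts divided by 178.
Repeatedly combine the two least-probable nodes; the expected code length is the sum of the merged weights.
merge 4/89 + 14/89 → 18/89
merge 33/178 + 18/89 → 69/178
merge 49/178 + 30/89 → 109/178
merge 69/178 + 109/178 → 1
L = 18/89 + 69/178 + 109/178 + 1 = 196/89 ≈ 2.202 bits/symbol.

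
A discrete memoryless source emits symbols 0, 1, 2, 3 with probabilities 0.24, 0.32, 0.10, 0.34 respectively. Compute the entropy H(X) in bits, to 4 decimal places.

H = −Σ pᵢ log₂ pᵢ.
−0.24·log₂(0.24) = 0.4941
−0.32·log₂(0.32) = 0.5260
−0.10·log₂(0.10) = 0.3322
−0.34·log₂(0.34) = 0.5292
Sum ≈ 1.8815 → 1.8815 bits.

1.8815 bits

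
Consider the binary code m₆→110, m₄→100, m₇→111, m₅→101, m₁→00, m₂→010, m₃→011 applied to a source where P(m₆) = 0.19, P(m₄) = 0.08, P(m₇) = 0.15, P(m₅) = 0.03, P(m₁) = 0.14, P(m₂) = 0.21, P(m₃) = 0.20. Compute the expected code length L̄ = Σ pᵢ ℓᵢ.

L̄ = Σ pᵢ·ℓᵢ = 0.19·3 + 0.08·3 + 0.15·3 + 0.03·3 + 0.14·2 + 0.21·3 + 0.20·3 = 2.86 bits/symbol.

2.86 bits/symbol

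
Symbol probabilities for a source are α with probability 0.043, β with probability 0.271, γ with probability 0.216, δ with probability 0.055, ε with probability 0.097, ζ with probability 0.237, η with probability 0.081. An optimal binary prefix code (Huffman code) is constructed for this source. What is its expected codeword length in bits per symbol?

Repeatedly combine the two least-probable nodes; the expected code length is the sum of the merged weights.
merge 43/1000 + 11/200 → 49/500
merge 81/1000 + 97/1000 → 89/500
merge 49/500 + 89/500 → 69/250
merge 27/125 + 237/1000 → 453/1000
merge 271/1000 + 69/250 → 547/1000
merge 453/1000 + 547/1000 → 1
L = 49/500 + 89/500 + 69/250 + 453/1000 + 547/1000 + 1 = 319/125 = 2.552 bits/symbol.

2.552 bits/symbol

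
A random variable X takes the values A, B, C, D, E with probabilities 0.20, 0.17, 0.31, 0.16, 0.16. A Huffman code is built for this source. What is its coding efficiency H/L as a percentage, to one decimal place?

97.8%

Entropy H = −Σ p log₂ p ≈ 2.2688 bits.
Huffman merges: 4/25+4/25→8/25; 17/100+1/5→37/100; 31/100+8/25→63/100; 37/100+63/100→1. L = 58/25 ≈ 2.3200.
Efficiency = H/L = 2.2688/2.3200 = 97.8%.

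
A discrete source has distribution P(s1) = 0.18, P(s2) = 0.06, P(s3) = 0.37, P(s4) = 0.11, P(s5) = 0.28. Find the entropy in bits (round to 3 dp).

2.084 bits

H = −Σ pᵢ log₂ pᵢ.
−0.18·log₂(0.18) = 0.4453
−0.06·log₂(0.06) = 0.2435
−0.37·log₂(0.37) = 0.5307
−0.11·log₂(0.11) = 0.3503
−0.28·log₂(0.28) = 0.5142
Sum ≈ 2.0841 → 2.084 bits.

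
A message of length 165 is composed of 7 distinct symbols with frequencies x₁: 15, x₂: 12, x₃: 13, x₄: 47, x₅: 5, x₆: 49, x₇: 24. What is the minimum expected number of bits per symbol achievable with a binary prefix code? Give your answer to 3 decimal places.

2.521 bits/symbol

Probabilities are the counts divided by 165.
Repeatedly combine the two least-probable nodes; the expected code length is the sum of the merged weights.
merge 1/33 + 4/55 → 17/165
merge 13/165 + 1/11 → 28/165
merge 17/165 + 8/55 → 41/165
merge 28/165 + 41/165 → 23/55
merge 47/165 + 49/165 → 32/55
merge 23/55 + 32/55 → 1
L = 17/165 + 28/165 + 41/165 + 23/55 + 32/55 + 1 = 416/165 ≈ 2.521 bits/symbol.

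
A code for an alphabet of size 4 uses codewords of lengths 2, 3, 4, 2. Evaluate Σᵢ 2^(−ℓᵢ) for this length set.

With common denominator 2^4 = 16: Σ 2^(−ℓᵢ) = 4/16 + 2/16 + 1/16 + 4/16 = 11/16 = 0.6875.

0.6875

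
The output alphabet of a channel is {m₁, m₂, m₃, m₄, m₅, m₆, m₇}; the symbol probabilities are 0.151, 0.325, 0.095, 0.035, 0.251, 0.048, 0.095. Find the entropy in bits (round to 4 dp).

H = −Σ pᵢ log₂ pᵢ.
−0.151·log₂(0.151) = 0.4118
−0.325·log₂(0.325) = 0.5270
−0.095·log₂(0.095) = 0.3226
−0.035·log₂(0.035) = 0.1693
−0.251·log₂(0.251) = 0.5006
−0.048·log₂(0.048) = 0.2103
−0.095·log₂(0.095) = 0.3226
Sum ≈ 2.4642 → 2.4642 bits.

2.4642 bits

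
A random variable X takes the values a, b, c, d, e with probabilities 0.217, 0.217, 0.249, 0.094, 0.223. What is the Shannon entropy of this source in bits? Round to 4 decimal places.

H = −Σ pᵢ log₂ pᵢ.
−0.217·log₂(0.217) = 0.4783
−0.217·log₂(0.217) = 0.4783
−0.249·log₂(0.249) = 0.4994
−0.094·log₂(0.094) = 0.3207
−0.223·log₂(0.223) = 0.4828
Sum ≈ 2.2595 → 2.2595 bits.

2.2595 bits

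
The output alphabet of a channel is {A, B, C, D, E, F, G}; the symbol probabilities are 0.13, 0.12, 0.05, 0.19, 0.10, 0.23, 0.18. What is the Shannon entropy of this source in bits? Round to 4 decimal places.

2.6862 bits

H = −Σ pᵢ log₂ pᵢ.
−0.13·log₂(0.13) = 0.3826
−0.12·log₂(0.12) = 0.3671
−0.05·log₂(0.05) = 0.2161
−0.19·log₂(0.19) = 0.4552
−0.10·log₂(0.10) = 0.3322
−0.23·log₂(0.23) = 0.4877
−0.18·log₂(0.18) = 0.4453
Sum ≈ 2.6862 → 2.6862 bits.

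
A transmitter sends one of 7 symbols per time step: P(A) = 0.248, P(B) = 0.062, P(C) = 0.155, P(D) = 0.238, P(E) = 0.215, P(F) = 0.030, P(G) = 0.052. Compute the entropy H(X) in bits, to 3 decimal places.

H = −Σ pᵢ log₂ pᵢ.
−0.248·log₂(0.248) = 0.4989
−0.062·log₂(0.062) = 0.2487
−0.155·log₂(0.155) = 0.4169
−0.238·log₂(0.238) = 0.4929
−0.215·log₂(0.215) = 0.4768
−0.030·log₂(0.030) = 0.1518
−0.052·log₂(0.052) = 0.2218
Sum ≈ 2.5077 → 2.508 bits.

2.508 bits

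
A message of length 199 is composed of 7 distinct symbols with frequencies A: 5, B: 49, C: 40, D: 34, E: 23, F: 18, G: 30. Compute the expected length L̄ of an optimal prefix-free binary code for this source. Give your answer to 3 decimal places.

2.668 bits/symbol

Probabilities are the counts divided by 199.
Repeatedly combine the two least-probable nodes; the expected code length is the sum of the merged weights.
merge 5/199 + 18/199 → 23/199
merge 23/199 + 23/199 → 46/199
merge 30/199 + 34/199 → 64/199
merge 40/199 + 46/199 → 86/199
merge 49/199 + 64/199 → 113/199
merge 86/199 + 113/199 → 1
L = 23/199 + 46/199 + 64/199 + 86/199 + 113/199 + 1 = 531/199 ≈ 2.668 bits/symbol.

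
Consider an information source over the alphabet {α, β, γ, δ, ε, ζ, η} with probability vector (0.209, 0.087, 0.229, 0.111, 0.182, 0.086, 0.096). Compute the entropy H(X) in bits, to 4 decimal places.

2.6938 bits

H = −Σ pᵢ log₂ pᵢ.
−0.209·log₂(0.209) = 0.4720
−0.087·log₂(0.087) = 0.3065
−0.229·log₂(0.229) = 0.4870
−0.111·log₂(0.111) = 0.3520
−0.182·log₂(0.182) = 0.4474
−0.086·log₂(0.086) = 0.3044
−0.096·log₂(0.096) = 0.3246
Sum ≈ 2.6938 → 2.6938 bits.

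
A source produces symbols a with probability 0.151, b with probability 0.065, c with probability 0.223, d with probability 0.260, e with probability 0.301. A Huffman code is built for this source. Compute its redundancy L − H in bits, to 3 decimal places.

0.038 bits

Entropy H = −Σ p log₂ p ≈ 2.1776 bits.
Huffman merges: 13/200+151/1000→27/125; 27/125+223/1000→439/1000; 13/50+301/1000→561/1000; 439/1000+561/1000→1. L = 277/125 ≈ 2.2160.
L − H = 2.2160 − 2.1776 = 0.038 bits.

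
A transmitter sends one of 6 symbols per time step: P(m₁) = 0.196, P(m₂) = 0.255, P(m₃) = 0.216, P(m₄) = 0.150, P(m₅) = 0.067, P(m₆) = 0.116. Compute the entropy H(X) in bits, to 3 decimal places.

H = −Σ pᵢ log₂ pᵢ.
−0.196·log₂(0.196) = 0.4608
−0.255·log₂(0.255) = 0.5027
−0.216·log₂(0.216) = 0.4776
−0.150·log₂(0.150) = 0.4105
−0.067·log₂(0.067) = 0.2613
−0.116·log₂(0.116) = 0.3605
Sum ≈ 2.4734 → 2.473 bits.

2.473 bits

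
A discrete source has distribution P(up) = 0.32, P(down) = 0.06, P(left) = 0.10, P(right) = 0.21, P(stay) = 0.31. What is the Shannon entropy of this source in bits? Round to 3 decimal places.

2.098 bits

H = −Σ pᵢ log₂ pᵢ.
−0.32·log₂(0.32) = 0.5260
−0.06·log₂(0.06) = 0.2435
−0.10·log₂(0.10) = 0.3322
−0.21·log₂(0.21) = 0.4728
−0.31·log₂(0.31) = 0.5238
Sum ≈ 2.0984 → 2.098 bits.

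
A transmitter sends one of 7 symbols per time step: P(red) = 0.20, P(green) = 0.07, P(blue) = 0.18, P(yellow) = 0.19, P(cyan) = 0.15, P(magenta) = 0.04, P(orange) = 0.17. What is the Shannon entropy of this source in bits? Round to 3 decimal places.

2.664 bits

H = −Σ pᵢ log₂ pᵢ.
−0.20·log₂(0.20) = 0.4644
−0.07·log₂(0.07) = 0.2686
−0.18·log₂(0.18) = 0.4453
−0.19·log₂(0.19) = 0.4552
−0.15·log₂(0.15) = 0.4105
−0.04·log₂(0.04) = 0.1858
−0.17·log₂(0.17) = 0.4346
Sum ≈ 2.6644 → 2.664 bits.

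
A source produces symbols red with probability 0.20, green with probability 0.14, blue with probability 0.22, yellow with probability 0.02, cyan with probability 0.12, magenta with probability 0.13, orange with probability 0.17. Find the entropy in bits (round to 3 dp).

2.639 bits

H = −Σ pᵢ log₂ pᵢ.
−0.20·log₂(0.20) = 0.4644
−0.14·log₂(0.14) = 0.3971
−0.22·log₂(0.22) = 0.4806
−0.02·log₂(0.02) = 0.1129
−0.12·log₂(0.12) = 0.3671
−0.13·log₂(0.13) = 0.3826
−0.17·log₂(0.17) = 0.4346
Sum ≈ 2.6392 → 2.639 bits.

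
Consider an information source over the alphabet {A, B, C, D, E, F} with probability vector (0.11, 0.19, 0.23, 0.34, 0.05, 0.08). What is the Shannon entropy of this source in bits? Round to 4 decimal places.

H = −Σ pᵢ log₂ pᵢ.
−0.11·log₂(0.11) = 0.3503
−0.19·log₂(0.19) = 0.4552
−0.23·log₂(0.23) = 0.4877
−0.34·log₂(0.34) = 0.5292
−0.05·log₂(0.05) = 0.2161
−0.08·log₂(0.08) = 0.2915
Sum ≈ 2.3300 → 2.3300 bits.

2.3300 bits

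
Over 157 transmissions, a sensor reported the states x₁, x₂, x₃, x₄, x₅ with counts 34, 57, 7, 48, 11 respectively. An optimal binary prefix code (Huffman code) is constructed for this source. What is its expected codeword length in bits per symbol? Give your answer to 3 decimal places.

Probabilities are the counts divided by 157.
Repeatedly combine the two least-probable nodes; the expected code length is the sum of the merged weights.
merge 7/157 + 11/157 → 18/157
merge 18/157 + 34/157 → 52/157
merge 48/157 + 52/157 → 100/157
merge 57/157 + 100/157 → 1
L = 18/157 + 52/157 + 100/157 + 1 = 327/157 ≈ 2.083 bits/symbol.

2.083 bits/symbol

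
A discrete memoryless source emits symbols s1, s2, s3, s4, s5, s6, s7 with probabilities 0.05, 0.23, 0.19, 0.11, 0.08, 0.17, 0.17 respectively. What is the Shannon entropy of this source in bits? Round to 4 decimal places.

H = −Σ pᵢ log₂ pᵢ.
−0.05·log₂(0.05) = 0.2161
−0.23·log₂(0.23) = 0.4877
−0.19·log₂(0.19) = 0.4552
−0.11·log₂(0.11) = 0.3503
−0.08·log₂(0.08) = 0.2915
−0.17·log₂(0.17) = 0.4346
−0.17·log₂(0.17) = 0.4346
Sum ≈ 2.6700 → 2.6700 bits.

2.6700 bits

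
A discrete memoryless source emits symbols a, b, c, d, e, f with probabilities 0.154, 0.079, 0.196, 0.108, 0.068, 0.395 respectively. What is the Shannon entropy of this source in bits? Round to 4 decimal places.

2.3056 bits

H = −Σ pᵢ log₂ pᵢ.
−0.154·log₂(0.154) = 0.4156
−0.079·log₂(0.079) = 0.2893
−0.196·log₂(0.196) = 0.4608
−0.108·log₂(0.108) = 0.3468
−0.068·log₂(0.068) = 0.2637
−0.395·log₂(0.395) = 0.5293
Sum ≈ 2.3056 → 2.3056 bits.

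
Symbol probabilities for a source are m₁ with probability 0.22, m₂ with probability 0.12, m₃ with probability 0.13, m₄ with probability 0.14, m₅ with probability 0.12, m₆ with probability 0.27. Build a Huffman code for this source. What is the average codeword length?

Repeatedly combine the two least-probable nodes; the expected code length is the sum of the merged weights.
merge 3/25 + 3/25 → 6/25
merge 13/100 + 7/50 → 27/100
merge 11/50 + 6/25 → 23/50
merge 27/100 + 27/100 → 27/50
merge 23/50 + 27/50 → 1
L = 6/25 + 27/100 + 23/50 + 27/50 + 1 = 251/100 = 2.51 bits/symbol.

2.51 bits/symbol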